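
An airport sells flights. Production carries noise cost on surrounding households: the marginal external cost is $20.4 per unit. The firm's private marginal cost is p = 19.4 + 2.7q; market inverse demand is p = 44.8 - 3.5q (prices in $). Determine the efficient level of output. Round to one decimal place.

q* = 0.8

Social marginal cost = private MC + MEC = 39.8 + 2.7q.
Set SMC = demand: 39.8 + 2.7q = 44.8 - 3.5q → q* = 0.8065.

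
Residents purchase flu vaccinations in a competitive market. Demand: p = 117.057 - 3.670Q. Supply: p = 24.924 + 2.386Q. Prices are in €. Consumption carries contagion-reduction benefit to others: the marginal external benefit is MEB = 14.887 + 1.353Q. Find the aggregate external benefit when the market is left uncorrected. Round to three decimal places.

€383.060

Market equilibrium (private): 24.924 + 2.386Q = 117.057 - 3.670Q → Q_m = 15.2135.
Total external benefit = ∫₀^{Q_m} (14.887 + 1.353Q) dQ = 14.887×15.2135 + ½×1.353×15.2135² = 383.0597.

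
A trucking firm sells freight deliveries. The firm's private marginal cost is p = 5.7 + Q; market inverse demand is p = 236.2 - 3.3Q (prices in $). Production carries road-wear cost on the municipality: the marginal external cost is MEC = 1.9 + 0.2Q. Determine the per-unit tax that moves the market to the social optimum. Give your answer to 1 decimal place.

Social marginal cost = private MC + MEC = 7.6 + 1.2Q.
Set SMC = demand: 7.6 + 1.2Q = 236.2 - 3.3Q → Q* = 50.8000.
The Pigouvian tax equals MEC at Q*: 1.9 + 0.2×50.8000 = 12.0600.

tax = $12.1 per unit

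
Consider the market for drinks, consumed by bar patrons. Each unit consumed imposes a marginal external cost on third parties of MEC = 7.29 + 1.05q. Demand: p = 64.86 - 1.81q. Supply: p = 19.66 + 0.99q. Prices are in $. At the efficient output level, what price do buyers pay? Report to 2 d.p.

Social marginal benefit = demand − MEC = 57.57 - 2.86q.
Set SMB = MC: 57.57 - 2.86q = 19.66 + 0.99q → q* = 9.8468.
Consumer price on the demand curve at q*: 64.86 − 1.81×9.8468 = 47.0373.

P = $47.04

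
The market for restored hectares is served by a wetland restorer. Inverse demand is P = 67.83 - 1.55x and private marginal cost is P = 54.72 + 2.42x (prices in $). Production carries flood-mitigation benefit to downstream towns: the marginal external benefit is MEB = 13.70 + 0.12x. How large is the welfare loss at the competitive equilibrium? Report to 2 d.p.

Market equilibrium (private): 54.72 + 2.42x = 67.83 - 1.55x → x_m = 3.3023.
Social marginal cost = private MC − MEB = 41.02 + 2.30x.
Set SMC = demand: 41.02 + 2.30x = 67.83 - 1.55x → x* = 6.9636.
The welfare-loss triangle has base |x_m − x*| and height MEB(x_m) (the vertical gap between SMC and demand is zero at x* and MEB at x_m).
DWL = ½ × 3.6613 × 14.0963 = 25.8054.

DWL = $25.81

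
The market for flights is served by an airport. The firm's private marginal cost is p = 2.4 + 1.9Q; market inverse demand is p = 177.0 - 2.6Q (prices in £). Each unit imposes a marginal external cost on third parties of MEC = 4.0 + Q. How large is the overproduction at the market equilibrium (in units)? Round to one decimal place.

Market equilibrium (private): 2.4 + 1.9Q = 177.0 - 2.6Q → Q_m = 38.8000.
Social marginal cost = private MC + MEC = 6.4 + 2.9Q.
Set SMC = demand: 6.4 + 2.9Q = 177.0 - 2.6Q → Q* = 31.0182.
Gap = |38.8000 − 31.0182| = 7.7818.

7.8 units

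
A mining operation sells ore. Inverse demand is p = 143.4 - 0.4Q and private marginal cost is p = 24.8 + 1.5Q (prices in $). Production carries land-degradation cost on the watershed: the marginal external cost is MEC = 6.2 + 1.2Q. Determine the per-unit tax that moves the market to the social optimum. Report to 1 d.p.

Social marginal cost = private MC + MEC = 31.0 + 2.7Q.
Set SMC = demand: 31.0 + 2.7Q = 143.4 - 0.4Q → Q* = 36.2581.
The Pigouvian tax equals MEC at Q*: 6.2 + 1.2×36.2581 = 49.7097.

tax = $49.7 per unit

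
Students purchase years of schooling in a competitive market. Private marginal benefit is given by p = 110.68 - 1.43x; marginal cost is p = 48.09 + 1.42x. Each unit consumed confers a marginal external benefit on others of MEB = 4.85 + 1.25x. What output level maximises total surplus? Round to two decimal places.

Social marginal benefit = demand + MEB = 115.53 - 0.18x.
Set SMB = MC: 115.53 - 0.18x = 48.09 + 1.42x → x* = 42.1500.

x* = 42.15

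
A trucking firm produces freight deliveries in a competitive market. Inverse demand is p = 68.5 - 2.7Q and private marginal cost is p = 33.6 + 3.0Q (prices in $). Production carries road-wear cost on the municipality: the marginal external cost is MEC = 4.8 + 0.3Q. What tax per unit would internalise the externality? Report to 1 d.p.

tax = $6.3 per unit

Social marginal cost = private MC + MEC = 38.4 + 3.3Q.
Set SMC = demand: 38.4 + 3.3Q = 68.5 - 2.7Q → Q* = 5.0167.
The Pigouvian tax equals MEC at Q*: 4.8 + 0.3×5.0167 = 6.3050.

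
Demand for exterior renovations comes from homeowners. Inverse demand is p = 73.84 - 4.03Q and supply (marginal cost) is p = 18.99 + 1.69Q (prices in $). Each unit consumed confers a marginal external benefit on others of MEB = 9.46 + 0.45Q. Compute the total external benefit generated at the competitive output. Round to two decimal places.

Market equilibrium (private): 18.99 + 1.69Q = 73.84 - 4.03Q → Q_m = 9.5892.
Total external benefit = ∫₀^{Q_m} (9.46 + 0.45Q) dQ = 9.46×9.5892 + ½×0.45×9.5892² = 111.4032.

$111.40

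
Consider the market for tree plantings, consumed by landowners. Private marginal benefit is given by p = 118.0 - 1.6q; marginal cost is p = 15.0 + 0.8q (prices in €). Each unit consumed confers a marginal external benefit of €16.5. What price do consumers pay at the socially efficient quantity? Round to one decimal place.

P = €38.3

Social marginal benefit = demand + MEB = 134.5 - 1.6q.
Set SMB = MC: 134.5 - 1.6q = 15.0 + 0.8q → q* = 49.7917.
Consumer price on the demand curve at q*: 118.0 − 1.6×49.7917 = 38.3333.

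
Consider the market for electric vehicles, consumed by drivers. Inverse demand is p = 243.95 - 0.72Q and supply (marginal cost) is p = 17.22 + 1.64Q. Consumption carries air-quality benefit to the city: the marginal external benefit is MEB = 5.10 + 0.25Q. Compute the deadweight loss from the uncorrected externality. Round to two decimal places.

Market equilibrium (private): 17.22 + 1.64Q = 243.95 - 0.72Q → Q_m = 96.0720.
Social marginal benefit = demand + MEB = 249.05 - 0.47Q.
Set SMB = MC: 249.05 - 0.47Q = 17.22 + 1.64Q → Q* = 109.8720.
Between Q* and Q_m the wedge SMB − MC runs linearly from 0 to MEB(Q_m), so the loss is a triangle.
DWL = ½ × 13.8000 × 29.1180 = 200.9142.

DWL = 200.91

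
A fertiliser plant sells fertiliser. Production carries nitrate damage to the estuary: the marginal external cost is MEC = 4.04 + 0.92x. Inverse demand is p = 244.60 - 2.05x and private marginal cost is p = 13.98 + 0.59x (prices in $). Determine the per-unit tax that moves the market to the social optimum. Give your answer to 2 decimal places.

Social marginal cost = private MC + MEC = 18.02 + 1.51x.
Set SMC = demand: 18.02 + 1.51x = 244.60 - 2.05x → x* = 63.6461.
The Pigouvian tax equals MEC at x*: 4.04 + 0.92×63.6461 = 62.5944.

tax = $62.59 per unit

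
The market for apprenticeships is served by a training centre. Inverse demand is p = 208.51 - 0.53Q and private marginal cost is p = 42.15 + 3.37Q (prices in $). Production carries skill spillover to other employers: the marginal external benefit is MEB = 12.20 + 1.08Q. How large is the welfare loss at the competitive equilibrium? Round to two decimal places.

DWL = $602.00

Market equilibrium (private): 42.15 + 3.37Q = 208.51 - 0.53Q → Q_m = 42.6564.
Social marginal cost = private MC − MEB = 29.95 + 2.29Q.
Set SMC = demand: 29.95 + 2.29Q = 208.51 - 0.53Q → Q* = 63.3191.
The loss is the area between SMC and demand from Q* to Q_m; with linear curves that's a triangle of height MEB(Q_m).
DWL = ½ × 20.6627 × 58.2689 = 601.9964.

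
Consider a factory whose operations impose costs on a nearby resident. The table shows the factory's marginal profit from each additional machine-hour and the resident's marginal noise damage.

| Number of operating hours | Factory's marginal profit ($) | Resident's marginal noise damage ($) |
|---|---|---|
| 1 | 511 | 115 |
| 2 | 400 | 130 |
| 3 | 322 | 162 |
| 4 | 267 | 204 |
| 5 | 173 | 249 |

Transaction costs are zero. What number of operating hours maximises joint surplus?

4

Bargaining reaches the level where marginal profit last exceeds marginal noise damage.
That holds through level 4 (267 ≥ 204) but not at 5 (173 < 249).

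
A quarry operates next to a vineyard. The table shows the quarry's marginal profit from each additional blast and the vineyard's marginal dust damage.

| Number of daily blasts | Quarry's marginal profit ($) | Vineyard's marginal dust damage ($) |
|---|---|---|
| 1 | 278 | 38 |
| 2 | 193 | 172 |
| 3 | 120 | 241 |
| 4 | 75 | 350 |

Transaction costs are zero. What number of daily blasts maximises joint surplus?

2

Bargaining reaches the level where marginal profit last exceeds marginal dust damage.
That holds through level 2 (193 ≥ 172) but not at 3 (120 < 241).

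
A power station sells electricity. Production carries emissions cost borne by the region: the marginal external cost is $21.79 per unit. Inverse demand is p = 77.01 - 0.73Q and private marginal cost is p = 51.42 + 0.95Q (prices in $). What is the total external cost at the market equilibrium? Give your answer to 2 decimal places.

Market equilibrium (private): 51.42 + 0.95Q = 77.01 - 0.73Q → Q_m = 15.2321.
Total external cost = MEC × Q_m = 21.79 × 15.2321 = 331.9075.

$331.91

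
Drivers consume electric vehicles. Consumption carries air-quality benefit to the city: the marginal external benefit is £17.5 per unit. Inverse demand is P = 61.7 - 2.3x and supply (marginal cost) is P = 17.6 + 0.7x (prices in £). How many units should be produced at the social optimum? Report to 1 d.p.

x* = 20.5

Social marginal benefit = demand + MEB = 79.2 - 2.3x.
Set SMB = MC: 79.2 - 2.3x = 17.6 + 0.7x → x* = 20.5333.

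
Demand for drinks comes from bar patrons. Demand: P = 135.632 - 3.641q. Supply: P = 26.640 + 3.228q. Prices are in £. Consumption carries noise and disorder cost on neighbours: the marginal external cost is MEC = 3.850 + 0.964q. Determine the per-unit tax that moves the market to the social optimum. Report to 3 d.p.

Social marginal benefit = demand − MEC = 131.782 - 4.605q.
Set SMB = MC: 131.782 - 4.605q = 26.640 + 3.228q → q* = 13.4230.
The Pigouvian tax equals MEC at q*: 3.850 + 0.964×13.4230 = 16.7898.

tax = £16.790 per unit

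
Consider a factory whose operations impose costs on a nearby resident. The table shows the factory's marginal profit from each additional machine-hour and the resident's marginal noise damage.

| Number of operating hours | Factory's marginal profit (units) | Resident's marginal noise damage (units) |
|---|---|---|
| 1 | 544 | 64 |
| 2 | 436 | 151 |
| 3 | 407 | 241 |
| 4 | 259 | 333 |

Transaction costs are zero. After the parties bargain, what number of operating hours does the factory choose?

3

Bargaining reaches the level where marginal profit last exceeds marginal noise damage.
That holds through level 3 (407 ≥ 241) but not at 4 (259 < 333).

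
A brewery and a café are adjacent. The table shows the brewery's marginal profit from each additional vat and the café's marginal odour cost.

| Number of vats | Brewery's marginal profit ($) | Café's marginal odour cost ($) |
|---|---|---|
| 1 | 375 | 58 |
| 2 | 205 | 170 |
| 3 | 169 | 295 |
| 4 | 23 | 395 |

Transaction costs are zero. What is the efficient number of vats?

Bargaining reaches the level where marginal profit last exceeds marginal odour cost.
That holds through level 2 (205 ≥ 170) but not at 3 (169 < 295).

2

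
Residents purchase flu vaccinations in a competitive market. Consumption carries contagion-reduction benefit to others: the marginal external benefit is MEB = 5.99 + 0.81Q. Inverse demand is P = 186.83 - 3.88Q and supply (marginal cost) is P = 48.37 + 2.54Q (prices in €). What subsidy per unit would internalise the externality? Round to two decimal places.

Social marginal benefit = demand + MEB = 192.82 - 3.07Q.
Set SMB = MC: 192.82 - 3.07Q = 48.37 + 2.54Q → Q* = 25.7487.
The Pigouvian subsidy equals MEB at Q*: 5.99 + 0.81×25.7487 = 26.8464.

subsidy = €26.85 per unit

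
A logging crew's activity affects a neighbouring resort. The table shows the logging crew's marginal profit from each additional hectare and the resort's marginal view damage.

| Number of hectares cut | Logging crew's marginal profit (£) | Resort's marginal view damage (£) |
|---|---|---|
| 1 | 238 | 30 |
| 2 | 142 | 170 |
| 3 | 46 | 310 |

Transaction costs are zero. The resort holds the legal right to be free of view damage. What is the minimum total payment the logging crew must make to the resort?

£30

Efficient level: marginal profit ≥ marginal view damage through level 1, so k* = 1.
With the resort holding the right, the logging crew must at least compensate total damage at k*: 30 = 30.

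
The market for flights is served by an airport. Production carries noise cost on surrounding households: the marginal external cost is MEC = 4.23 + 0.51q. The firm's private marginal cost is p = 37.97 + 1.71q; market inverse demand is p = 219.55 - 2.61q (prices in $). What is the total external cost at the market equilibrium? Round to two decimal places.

$628.31

Market equilibrium (private): 37.97 + 1.71q = 219.55 - 2.61q → q_m = 42.0324.
Total external cost = ∫₀^{q_m} (4.23 + 0.51q) dq = 4.23×42.0324 + ½×0.51×42.0324² = 628.3113.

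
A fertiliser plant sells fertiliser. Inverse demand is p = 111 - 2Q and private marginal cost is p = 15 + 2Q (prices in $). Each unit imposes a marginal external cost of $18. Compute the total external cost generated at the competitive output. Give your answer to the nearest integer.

Market equilibrium (private): 15 + 2Q = 111 - 2Q → Q_m = 24.0000.
Total external cost = MEC × Q_m = 18 × 24.0000 = 432.0000.

$432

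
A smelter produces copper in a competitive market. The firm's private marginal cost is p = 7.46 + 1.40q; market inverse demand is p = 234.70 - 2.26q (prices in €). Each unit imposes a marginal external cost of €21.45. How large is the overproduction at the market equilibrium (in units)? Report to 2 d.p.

Market equilibrium (private): 7.46 + 1.40q = 234.70 - 2.26q → q_m = 62.0874.
Social marginal cost = private MC + MEC = 28.91 + 1.40q.
Set SMC = demand: 28.91 + 1.40q = 234.70 - 2.26q → q* = 56.2268.
Gap = |62.0874 − 56.2268| = 5.8606.

5.86 units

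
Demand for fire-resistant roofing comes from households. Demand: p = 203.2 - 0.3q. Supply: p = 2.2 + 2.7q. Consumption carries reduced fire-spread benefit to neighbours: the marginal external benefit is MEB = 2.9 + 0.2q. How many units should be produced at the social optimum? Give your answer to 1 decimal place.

Social marginal benefit = demand + MEB = 206.1 - 0.1q.
Set SMB = MC: 206.1 - 0.1q = 2.2 + 2.7q → q* = 72.8214.

q* = 72.8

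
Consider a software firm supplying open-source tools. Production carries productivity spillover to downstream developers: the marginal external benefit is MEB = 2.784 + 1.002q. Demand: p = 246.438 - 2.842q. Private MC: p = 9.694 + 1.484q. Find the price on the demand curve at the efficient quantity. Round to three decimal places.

Social marginal cost = private MC − MEB = 6.910 + 0.482q.
Set SMC = demand: 6.910 + 0.482q = 246.438 - 2.842q → q* = 72.0602.
Consumer price on the demand curve at q*: 246.438 − 2.842×72.0602 = 41.6429.

P = 41.643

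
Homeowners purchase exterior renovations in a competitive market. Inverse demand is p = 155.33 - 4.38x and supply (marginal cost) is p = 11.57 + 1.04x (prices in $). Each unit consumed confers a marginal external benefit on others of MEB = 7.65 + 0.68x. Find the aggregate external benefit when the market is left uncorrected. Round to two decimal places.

$442.11

Market equilibrium (private): 11.57 + 1.04x = 155.33 - 4.38x → x_m = 26.5240.
Total external benefit = ∫₀^{x_m} (7.65 + 0.68x) dx = 7.65×26.5240 + ½×0.68×26.5240² = 442.1063.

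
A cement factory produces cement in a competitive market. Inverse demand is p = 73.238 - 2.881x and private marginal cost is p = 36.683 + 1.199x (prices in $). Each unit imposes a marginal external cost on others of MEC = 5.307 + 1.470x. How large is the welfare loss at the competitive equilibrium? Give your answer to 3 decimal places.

DWL = $30.759

Market equilibrium (private): 36.683 + 1.199x = 73.238 - 2.881x → x_m = 8.9596.
Social marginal cost = private MC + MEC = 41.990 + 2.669x.
Set SMC = demand: 41.990 + 2.669x = 73.238 - 2.881x → x* = 5.6303.
Between x* and x_m the wedge SMC − demand runs linearly from 0 to MEC(x_m), so the loss is a triangle.
DWL = ½ × 3.3293 × 18.4776 = 30.7587.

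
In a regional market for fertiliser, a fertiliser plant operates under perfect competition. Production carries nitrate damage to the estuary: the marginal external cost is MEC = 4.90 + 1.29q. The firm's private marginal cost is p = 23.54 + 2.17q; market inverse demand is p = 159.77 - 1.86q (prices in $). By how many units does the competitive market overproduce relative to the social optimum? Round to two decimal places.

Market equilibrium (private): 23.54 + 2.17q = 159.77 - 1.86q → q_m = 33.8040.
Social marginal cost = private MC + MEC = 28.44 + 3.46q.
Set SMC = demand: 28.44 + 3.46q = 159.77 - 1.86q → q* = 24.6861.
Gap = |33.8040 − 24.6861| = 9.1179.

9.12 units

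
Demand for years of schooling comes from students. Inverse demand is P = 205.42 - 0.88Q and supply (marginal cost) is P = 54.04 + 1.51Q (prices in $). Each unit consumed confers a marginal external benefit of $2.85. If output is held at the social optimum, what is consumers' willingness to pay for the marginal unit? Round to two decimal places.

Social marginal benefit = demand + MEB = 208.27 - 0.88Q.
Set SMB = MC: 208.27 - 0.88Q = 54.04 + 1.51Q → Q* = 64.5314.
Consumer price on the demand curve at Q*: 205.42 − 0.88×64.5314 = 148.6324.

P = $148.63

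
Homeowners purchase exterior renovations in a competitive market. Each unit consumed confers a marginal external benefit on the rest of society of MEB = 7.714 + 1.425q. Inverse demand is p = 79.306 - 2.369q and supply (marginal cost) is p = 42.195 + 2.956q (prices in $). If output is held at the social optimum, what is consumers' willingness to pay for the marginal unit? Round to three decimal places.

Social marginal benefit = demand + MEB = 87.020 - 0.944q.
Set SMB = MC: 87.020 - 0.944q = 42.195 + 2.956q → q* = 11.4936.
Consumer price on the demand curve at q*: 79.306 − 2.369×11.4936 = 52.0777.

P = $52.078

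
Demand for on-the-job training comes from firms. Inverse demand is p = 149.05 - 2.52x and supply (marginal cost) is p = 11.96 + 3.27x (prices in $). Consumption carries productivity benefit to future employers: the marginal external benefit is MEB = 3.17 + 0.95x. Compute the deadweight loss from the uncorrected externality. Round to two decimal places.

Market equilibrium (private): 11.96 + 3.27x = 149.05 - 2.52x → x_m = 23.6770.
Social marginal benefit = demand + MEB = 152.22 - 1.57x.
Set SMB = MC: 152.22 - 1.57x = 11.96 + 3.27x → x* = 28.9793.
Between x* and x_m the wedge SMB − MC runs linearly from 0 to MEB(x_m), so the loss is a triangle.
DWL = ½ × 5.3023 × 25.6632 = 68.0370.

DWL = $68.04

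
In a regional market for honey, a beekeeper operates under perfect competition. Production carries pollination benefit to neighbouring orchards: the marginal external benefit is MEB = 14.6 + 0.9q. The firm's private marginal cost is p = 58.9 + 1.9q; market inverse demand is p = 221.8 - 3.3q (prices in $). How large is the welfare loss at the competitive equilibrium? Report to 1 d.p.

DWL = $212.9

Market equilibrium (private): 58.9 + 1.9q = 221.8 - 3.3q → q_m = 31.3269.
Social marginal cost = private MC − MEB = 44.3 + q.
Set SMC = demand: 44.3 + q = 221.8 - 3.3q → q* = 41.2791.
The welfare-loss triangle has base |q_m − q*| and height MEB(q_m) (the vertical gap between SMC and demand is zero at q* and MEB at q_m).
DWL = ½ × 9.9522 × 42.7942 = 212.9482.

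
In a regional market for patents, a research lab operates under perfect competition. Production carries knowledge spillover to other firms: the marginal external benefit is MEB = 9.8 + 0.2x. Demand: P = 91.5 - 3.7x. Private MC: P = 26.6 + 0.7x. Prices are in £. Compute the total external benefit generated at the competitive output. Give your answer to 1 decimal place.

£166.3

Market equilibrium (private): 26.6 + 0.7x = 91.5 - 3.7x → x_m = 14.7500.
Total external benefit = ∫₀^{x_m} (9.8 + 0.2x) dx = 9.8×14.7500 + ½×0.2×14.7500² = 166.3063.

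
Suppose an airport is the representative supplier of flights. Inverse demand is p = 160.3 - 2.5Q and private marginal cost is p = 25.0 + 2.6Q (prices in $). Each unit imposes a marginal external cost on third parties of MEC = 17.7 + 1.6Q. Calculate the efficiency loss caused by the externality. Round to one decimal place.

DWL = $270.0

Market equilibrium (private): 25.0 + 2.6Q = 160.3 - 2.5Q → Q_m = 26.5294.
Social marginal cost = private MC + MEC = 42.7 + 4.2Q.
Set SMC = demand: 42.7 + 4.2Q = 160.3 - 2.5Q → Q* = 17.5522.
The loss is the area between SMC and demand from Q* to Q_m; with linear curves that's a triangle of height MEC(Q_m).
DWL = ½ × 8.9772 × 60.1471 = 269.9763.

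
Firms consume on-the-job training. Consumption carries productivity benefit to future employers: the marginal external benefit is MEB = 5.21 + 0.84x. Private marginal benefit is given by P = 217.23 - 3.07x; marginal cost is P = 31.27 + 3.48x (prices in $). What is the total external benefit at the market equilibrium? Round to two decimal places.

Market equilibrium (private): 31.27 + 3.48x = 217.23 - 3.07x → x_m = 28.3908.
Total external benefit = ∫₀^{x_m} (5.21 + 0.84x) dx = 5.21×28.3908 + ½×0.84×28.3908² = 486.4518.

$486.45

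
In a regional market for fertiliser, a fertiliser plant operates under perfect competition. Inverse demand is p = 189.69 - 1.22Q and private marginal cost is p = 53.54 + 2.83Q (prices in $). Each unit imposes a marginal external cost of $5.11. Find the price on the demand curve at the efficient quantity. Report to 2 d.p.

P = $150.22

Social marginal cost = private MC + MEC = 58.65 + 2.83Q.
Set SMC = demand: 58.65 + 2.83Q = 189.69 - 1.22Q → Q* = 32.3556.
Consumer price on the demand curve at Q*: 189.69 − 1.22×32.3556 = 150.2162.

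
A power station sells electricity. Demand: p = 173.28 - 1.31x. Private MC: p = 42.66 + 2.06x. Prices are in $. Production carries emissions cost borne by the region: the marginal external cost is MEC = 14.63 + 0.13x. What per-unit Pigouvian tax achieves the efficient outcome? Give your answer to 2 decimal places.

tax = $18.94 per unit

Social marginal cost = private MC + MEC = 57.29 + 2.19x.
Set SMC = demand: 57.29 + 2.19x = 173.28 - 1.31x → x* = 33.1400.
The Pigouvian tax equals MEC at x*: 14.63 + 0.13×33.1400 = 18.9382.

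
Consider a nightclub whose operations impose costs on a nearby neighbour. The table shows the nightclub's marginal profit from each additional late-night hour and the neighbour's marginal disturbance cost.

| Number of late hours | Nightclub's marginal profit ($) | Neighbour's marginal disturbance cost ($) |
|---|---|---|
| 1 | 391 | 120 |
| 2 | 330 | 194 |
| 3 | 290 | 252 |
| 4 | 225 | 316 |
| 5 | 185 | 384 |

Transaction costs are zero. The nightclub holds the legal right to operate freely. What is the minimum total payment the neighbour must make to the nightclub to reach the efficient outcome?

Left alone the nightclub would choose level 5 (marginal profit stays positive).
Efficient level: k* = 3 (marginal profit ≥ marginal disturbance cost through 3).
The neighbour must at least cover the nightclub's forgone profit from cutting 5→3: 225 + 185 = 410.

$410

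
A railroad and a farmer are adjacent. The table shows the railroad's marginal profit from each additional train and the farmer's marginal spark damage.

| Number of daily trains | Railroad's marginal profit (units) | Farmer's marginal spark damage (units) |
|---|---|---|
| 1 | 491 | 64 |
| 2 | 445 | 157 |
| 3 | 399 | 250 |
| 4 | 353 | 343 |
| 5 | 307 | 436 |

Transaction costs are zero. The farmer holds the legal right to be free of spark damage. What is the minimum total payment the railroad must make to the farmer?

814

Efficient level: marginal profit ≥ marginal spark damage through level 4, so k* = 4.
With the farmer holding the right, the railroad must at least compensate total damage at k*: 64 + 157 + 250 + 343 = 814.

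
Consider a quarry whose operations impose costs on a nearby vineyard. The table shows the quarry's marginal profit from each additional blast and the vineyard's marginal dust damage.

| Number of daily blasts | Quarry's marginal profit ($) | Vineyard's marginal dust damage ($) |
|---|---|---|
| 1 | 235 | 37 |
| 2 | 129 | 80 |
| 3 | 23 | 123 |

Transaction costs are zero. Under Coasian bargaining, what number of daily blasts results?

Bargaining reaches the level where marginal profit last exceeds marginal dust damage.
That holds through level 2 (129 ≥ 80) but not at 3 (23 < 123).

2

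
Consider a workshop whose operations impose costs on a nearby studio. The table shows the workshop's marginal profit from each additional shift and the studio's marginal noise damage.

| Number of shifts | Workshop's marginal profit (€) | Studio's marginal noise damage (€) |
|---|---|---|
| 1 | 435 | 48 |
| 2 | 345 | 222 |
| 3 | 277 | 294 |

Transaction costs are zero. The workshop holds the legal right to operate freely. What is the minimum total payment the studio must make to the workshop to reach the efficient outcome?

€277

Left alone the workshop would choose level 3 (marginal profit stays positive).
Efficient level: k* = 2 (marginal profit ≥ marginal noise damage through 2).
The studio must at least cover the workshop's forgone profit from cutting 3→2: 277 = 277.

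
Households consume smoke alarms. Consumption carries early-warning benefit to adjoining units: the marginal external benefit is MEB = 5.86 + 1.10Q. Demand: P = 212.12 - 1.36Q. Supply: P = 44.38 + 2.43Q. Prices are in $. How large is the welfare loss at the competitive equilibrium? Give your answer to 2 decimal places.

Market equilibrium (private): 44.38 + 2.43Q = 212.12 - 1.36Q → Q_m = 44.2586.
Social marginal benefit = demand + MEB = 217.98 - 0.26Q.
Set SMB = MC: 217.98 - 0.26Q = 44.38 + 2.43Q → Q* = 64.5353.
Between Q* and Q_m the wedge SMB − MC runs linearly from 0 to MEB(Q_m), so the loss is a triangle.
DWL = ½ × 20.2767 × 54.5444 = 552.9902.

DWL = $552.99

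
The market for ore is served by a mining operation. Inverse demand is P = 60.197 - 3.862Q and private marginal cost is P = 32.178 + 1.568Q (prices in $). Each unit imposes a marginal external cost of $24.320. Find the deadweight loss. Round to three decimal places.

DWL = $54.462

Market equilibrium (private): 32.178 + 1.568Q = 60.197 - 3.862Q → Q_m = 5.1600.
Social marginal cost = private MC + MEC = 56.498 + 1.568Q.
Set SMC = demand: 56.498 + 1.568Q = 60.197 - 3.862Q → Q* = 0.6812.
Between Q* and Q_m the wedge SMC − demand runs linearly from 0 to MEC(Q_m), so the loss is a triangle.
DWL = ½ × 4.4788 × 24.3200 = 54.4622.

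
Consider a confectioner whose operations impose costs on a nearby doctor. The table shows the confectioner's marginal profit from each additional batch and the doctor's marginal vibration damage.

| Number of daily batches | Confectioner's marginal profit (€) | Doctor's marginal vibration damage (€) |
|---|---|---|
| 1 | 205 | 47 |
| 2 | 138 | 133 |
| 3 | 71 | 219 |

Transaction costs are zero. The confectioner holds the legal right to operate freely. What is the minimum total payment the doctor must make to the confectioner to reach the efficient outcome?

Left alone the confectioner would choose level 3 (marginal profit stays positive).
Efficient level: k* = 2 (marginal profit ≥ marginal vibration damage through 2).
The doctor must at least cover the confectioner's forgone profit from cutting 3→2: 71 = 71.

€71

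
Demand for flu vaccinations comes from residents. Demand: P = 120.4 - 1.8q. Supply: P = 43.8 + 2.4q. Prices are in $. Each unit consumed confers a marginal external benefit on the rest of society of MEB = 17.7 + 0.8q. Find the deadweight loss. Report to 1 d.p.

Market equilibrium (private): 43.8 + 2.4q = 120.4 - 1.8q → q_m = 18.2381.
Social marginal benefit = demand + MEB = 138.1 - q.
Set SMB = MC: 138.1 - q = 43.8 + 2.4q → q* = 27.7353.
The welfare-loss triangle has base |q_m − q*| and height MEB(q_m) (the vertical gap between SMB and MC is zero at q* and MEB at q_m).
DWL = ½ × 9.4972 × 32.2905 = 153.3347.

DWL = $153.3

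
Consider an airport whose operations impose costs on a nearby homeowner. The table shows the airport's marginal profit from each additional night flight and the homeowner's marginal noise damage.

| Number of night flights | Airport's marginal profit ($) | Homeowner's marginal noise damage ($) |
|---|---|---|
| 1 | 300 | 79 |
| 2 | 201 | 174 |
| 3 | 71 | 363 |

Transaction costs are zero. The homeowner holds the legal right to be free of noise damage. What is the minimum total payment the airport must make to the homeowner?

$253

Efficient level: marginal profit ≥ marginal noise damage through level 2, so k* = 2.
With the homeowner holding the right, the airport must at least compensate total damage at k*: 79 + 174 = 253.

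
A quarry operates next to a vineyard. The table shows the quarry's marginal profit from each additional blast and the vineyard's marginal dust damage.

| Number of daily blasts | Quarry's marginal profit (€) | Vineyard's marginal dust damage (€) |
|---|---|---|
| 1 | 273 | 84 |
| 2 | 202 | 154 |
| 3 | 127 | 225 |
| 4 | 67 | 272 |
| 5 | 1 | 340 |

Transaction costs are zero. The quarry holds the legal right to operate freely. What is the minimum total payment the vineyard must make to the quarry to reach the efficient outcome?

€195

Left alone the quarry would choose level 5 (marginal profit stays positive).
Efficient level: k* = 2 (marginal profit ≥ marginal dust damage through 2).
The vineyard must at least cover the quarry's forgone profit from cutting 5→2: 127 + 67 + 1 = 195.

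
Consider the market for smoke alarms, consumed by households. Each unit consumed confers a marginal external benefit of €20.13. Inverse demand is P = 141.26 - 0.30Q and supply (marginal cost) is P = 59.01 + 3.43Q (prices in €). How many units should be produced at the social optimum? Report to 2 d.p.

Q* = 27.45

Social marginal benefit = demand + MEB = 161.39 - 0.30Q.
Set SMB = MC: 161.39 - 0.30Q = 59.01 + 3.43Q → Q* = 27.4477.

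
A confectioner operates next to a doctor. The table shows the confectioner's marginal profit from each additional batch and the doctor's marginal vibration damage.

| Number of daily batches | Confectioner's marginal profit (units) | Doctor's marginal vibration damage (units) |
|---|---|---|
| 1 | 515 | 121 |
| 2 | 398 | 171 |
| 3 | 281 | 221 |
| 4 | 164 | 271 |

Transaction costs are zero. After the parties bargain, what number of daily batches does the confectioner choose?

3

Bargaining reaches the level where marginal profit last exceeds marginal vibration damage.
That holds through level 3 (281 ≥ 221) but not at 4 (164 < 271).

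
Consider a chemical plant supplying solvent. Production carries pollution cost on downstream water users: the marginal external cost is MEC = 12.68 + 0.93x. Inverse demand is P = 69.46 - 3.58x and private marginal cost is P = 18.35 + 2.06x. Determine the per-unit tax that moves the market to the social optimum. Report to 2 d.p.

tax = 18.12 per unit

Social marginal cost = private MC + MEC = 31.03 + 2.99x.
Set SMC = demand: 31.03 + 2.99x = 69.46 - 3.58x → x* = 5.8493.
The Pigouvian tax equals MEC at x*: 12.68 + 0.93×5.8493 = 18.1198.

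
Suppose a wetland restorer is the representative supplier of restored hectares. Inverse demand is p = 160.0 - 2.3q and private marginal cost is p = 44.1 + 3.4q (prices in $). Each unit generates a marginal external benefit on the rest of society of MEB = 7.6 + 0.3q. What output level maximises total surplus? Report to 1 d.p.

q* = 22.9

Social marginal cost = private MC − MEB = 36.5 + 3.1q.
Set SMC = demand: 36.5 + 3.1q = 160.0 - 2.3q → q* = 22.8704.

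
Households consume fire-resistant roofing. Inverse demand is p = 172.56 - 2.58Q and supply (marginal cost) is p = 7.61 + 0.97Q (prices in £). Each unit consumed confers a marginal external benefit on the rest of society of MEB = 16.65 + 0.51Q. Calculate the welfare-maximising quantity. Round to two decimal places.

Social marginal benefit = demand + MEB = 189.21 - 2.07Q.
Set SMB = MC: 189.21 - 2.07Q = 7.61 + 0.97Q → Q* = 59.7368.

Q* = 59.74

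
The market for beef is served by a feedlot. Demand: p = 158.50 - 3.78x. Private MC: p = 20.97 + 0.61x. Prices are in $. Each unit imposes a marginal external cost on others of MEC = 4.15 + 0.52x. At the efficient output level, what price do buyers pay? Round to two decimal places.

Social marginal cost = private MC + MEC = 25.12 + 1.13x.
Set SMC = demand: 25.12 + 1.13x = 158.50 - 3.78x → x* = 27.1650.
Consumer price on the demand curve at x*: 158.50 − 3.78×27.1650 = 55.8163.

P = $55.82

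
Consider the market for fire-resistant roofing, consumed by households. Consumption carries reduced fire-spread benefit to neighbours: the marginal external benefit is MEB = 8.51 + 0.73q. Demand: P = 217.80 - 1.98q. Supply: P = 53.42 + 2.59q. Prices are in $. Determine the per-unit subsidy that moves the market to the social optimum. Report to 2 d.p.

Social marginal benefit = demand + MEB = 226.31 - 1.25q.
Set SMB = MC: 226.31 - 1.25q = 53.42 + 2.59q → q* = 45.0234.
The Pigouvian subsidy equals MEB at q*: 8.51 + 0.73×45.0234 = 41.3771.

subsidy = $41.38 per unit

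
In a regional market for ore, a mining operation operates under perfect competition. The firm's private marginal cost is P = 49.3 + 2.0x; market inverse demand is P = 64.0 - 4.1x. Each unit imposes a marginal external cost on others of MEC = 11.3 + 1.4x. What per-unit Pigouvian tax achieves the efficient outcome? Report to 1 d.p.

Social marginal cost = private MC + MEC = 60.6 + 3.4x.
Set SMC = demand: 60.6 + 3.4x = 64.0 - 4.1x → x* = 0.4533.
The Pigouvian tax equals MEC at x*: 11.3 + 1.4×0.4533 = 11.9346.

tax = 11.9 per unit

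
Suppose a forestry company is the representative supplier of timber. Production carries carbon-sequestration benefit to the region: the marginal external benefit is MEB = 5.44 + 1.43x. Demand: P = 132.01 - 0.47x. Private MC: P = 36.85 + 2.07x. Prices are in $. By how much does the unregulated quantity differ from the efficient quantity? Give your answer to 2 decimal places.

53.17 units

Market equilibrium (private): 36.85 + 2.07x = 132.01 - 0.47x → x_m = 37.4646.
Social marginal cost = private MC − MEB = 31.41 + 0.64x.
Set SMC = demand: 31.41 + 0.64x = 132.01 - 0.47x → x* = 90.6306.
Gap = |37.4646 − 90.6306| = 53.1660.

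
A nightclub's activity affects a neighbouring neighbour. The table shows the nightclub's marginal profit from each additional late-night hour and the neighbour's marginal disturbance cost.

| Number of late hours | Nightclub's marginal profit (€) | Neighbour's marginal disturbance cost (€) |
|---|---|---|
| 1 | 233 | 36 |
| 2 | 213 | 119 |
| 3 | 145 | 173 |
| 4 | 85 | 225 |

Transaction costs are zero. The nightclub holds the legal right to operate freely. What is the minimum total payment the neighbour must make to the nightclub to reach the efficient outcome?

Left alone the nightclub would choose level 4 (marginal profit stays positive).
Efficient level: k* = 2 (marginal profit ≥ marginal disturbance cost through 2).
The neighbour must at least cover the nightclub's forgone profit from cutting 4→2: 145 + 85 = 230.

€230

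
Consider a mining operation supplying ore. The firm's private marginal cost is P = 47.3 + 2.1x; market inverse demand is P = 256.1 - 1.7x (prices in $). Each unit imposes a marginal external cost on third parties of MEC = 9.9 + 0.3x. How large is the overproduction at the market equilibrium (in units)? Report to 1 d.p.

Market equilibrium (private): 47.3 + 2.1x = 256.1 - 1.7x → x_m = 54.9474.
Social marginal cost = private MC + MEC = 57.2 + 2.4x.
Set SMC = demand: 57.2 + 2.4x = 256.1 - 1.7x → x* = 48.5122.
Gap = |54.9474 − 48.5122| = 6.4352.

6.4 units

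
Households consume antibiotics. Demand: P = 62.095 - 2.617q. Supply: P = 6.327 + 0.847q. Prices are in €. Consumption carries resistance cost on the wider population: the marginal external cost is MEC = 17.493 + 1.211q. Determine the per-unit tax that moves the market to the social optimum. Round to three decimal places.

Social marginal benefit = demand − MEC = 44.602 - 3.828q.
Set SMB = MC: 44.602 - 3.828q = 6.327 + 0.847q → q* = 8.1872.
The Pigouvian tax equals MEC at q*: 17.493 + 1.211×8.1872 = 27.4077.

tax = €27.408 per unit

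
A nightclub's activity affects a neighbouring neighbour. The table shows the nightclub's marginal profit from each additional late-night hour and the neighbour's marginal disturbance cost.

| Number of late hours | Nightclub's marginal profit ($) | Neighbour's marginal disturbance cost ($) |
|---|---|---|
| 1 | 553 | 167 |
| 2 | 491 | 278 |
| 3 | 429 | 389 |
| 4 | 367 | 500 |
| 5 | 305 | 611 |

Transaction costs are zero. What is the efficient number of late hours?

3

Bargaining reaches the level where marginal profit last exceeds marginal disturbance cost.
That holds through level 3 (429 ≥ 389) but not at 4 (367 < 500).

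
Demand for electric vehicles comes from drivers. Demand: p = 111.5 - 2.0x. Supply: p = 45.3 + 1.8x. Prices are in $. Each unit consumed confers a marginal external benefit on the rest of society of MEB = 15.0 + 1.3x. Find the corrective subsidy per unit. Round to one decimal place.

subsidy = $57.2 per unit

Social marginal benefit = demand + MEB = 126.5 - 0.7x.
Set SMB = MC: 126.5 - 0.7x = 45.3 + 1.8x → x* = 32.4800.
The Pigouvian subsidy equals MEB at x*: 15.0 + 1.3×32.4800 = 57.2240.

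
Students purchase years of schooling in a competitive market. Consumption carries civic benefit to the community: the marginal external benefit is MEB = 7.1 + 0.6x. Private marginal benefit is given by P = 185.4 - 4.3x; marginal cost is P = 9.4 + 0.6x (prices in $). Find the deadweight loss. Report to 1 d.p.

DWL = $95.5

Market equilibrium (private): 9.4 + 0.6x = 185.4 - 4.3x → x_m = 35.9184.
Social marginal benefit = demand + MEB = 192.5 - 3.7x.
Set SMB = MC: 192.5 - 3.7x = 9.4 + 0.6x → x* = 42.5814.
The loss is the area between SMB and MC from x* to x_m; with linear curves that's a triangle of height MEB(x_m).
DWL = ½ × 6.6630 × 28.6510 = 95.4508.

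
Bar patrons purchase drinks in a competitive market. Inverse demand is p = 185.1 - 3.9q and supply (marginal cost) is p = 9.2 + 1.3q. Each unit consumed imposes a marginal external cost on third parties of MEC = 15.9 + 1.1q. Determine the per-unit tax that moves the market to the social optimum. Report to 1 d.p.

Social marginal benefit = demand − MEC = 169.2 - 5.0q.
Set SMB = MC: 169.2 - 5.0q = 9.2 + 1.3q → q* = 25.3968.
The Pigouvian tax equals MEC at q*: 15.9 + 1.1×25.3968 = 43.8365.

tax = 43.8 per unit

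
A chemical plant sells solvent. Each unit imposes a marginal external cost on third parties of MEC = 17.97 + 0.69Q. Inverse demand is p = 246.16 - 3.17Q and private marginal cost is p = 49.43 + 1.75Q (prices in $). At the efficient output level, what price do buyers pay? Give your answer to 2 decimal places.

P = $145.15

Social marginal cost = private MC + MEC = 67.40 + 2.44Q.
Set SMC = demand: 67.40 + 2.44Q = 246.16 - 3.17Q → Q* = 31.8645.
Consumer price on the demand curve at Q*: 246.16 − 3.17×31.8645 = 145.1495.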